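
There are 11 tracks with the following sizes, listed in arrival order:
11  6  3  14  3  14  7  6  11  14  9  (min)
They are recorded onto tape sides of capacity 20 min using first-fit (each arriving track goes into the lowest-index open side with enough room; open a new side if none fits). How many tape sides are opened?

6

  11 → side 1 (new)  [load 11/20]
  6 → side 1  [load 17/20]
  3 → side 1  [load 20/20]
  14 → side 2 (new)  [load 14/20]
  3 → side 2  [load 17/20]
  14 → side 3 (new)  [load 14/20]
  7 → side 4 (new)  [load 7/20]
  6 → side 3  [load 20/20]
  11 → side 4  [load 18/20]
  14 → side 5 (new)  [load 14/20]
  9 → side 6 (new)  [load 9/20]
6 tape sides opened.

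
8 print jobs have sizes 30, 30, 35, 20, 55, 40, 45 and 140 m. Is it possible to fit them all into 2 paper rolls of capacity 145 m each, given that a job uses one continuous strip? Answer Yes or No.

Total = 395 m; ⌈395/145⌉ = 3.
At least 3 paper rolls are required, but only 2 are allowed.

No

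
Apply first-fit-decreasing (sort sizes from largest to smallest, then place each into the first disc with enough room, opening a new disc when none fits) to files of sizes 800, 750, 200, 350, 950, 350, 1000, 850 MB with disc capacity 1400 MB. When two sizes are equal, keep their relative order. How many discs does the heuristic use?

5

Sorted descending: 1000, 950, 850, 800, 750, 350, 350, 200.
  1000 → disc 1 (new)  [load 1000/1400]
  950 → disc 2 (new)  [load 950/1400]
  850 → disc 3 (new)  [load 850/1400]
  800 → disc 4 (new)  [load 800/1400]
  750 → disc 5 (new)  [load 750/1400]
  350 → disc 1  [load 1350/1400]
  350 → disc 2  [load 1300/1400]
  200 → disc 3  [load 1050/1400]
5 discs opened.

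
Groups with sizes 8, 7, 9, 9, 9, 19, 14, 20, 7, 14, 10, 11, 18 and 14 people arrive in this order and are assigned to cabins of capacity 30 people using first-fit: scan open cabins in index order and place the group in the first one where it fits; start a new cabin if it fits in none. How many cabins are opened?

  8 → cabin 1 (new)  [load 8/30]
  7 → cabin 1  [load 15/30]
  9 → cabin 1  [load 24/30]
  9 → cabin 2 (new)  [load 9/30]
  9 → cabin 2  [load 18/30]
  19 → cabin 3 (new)  [load 19/30]
  14 → cabin 4 (new)  [load 14/30]
  20 → cabin 5 (new)  [load 20/30]
  7 → cabin 2  [load 25/30]
  14 → cabin 4  [load 28/30]
  10 → cabin 3  [load 29/30]
  11 → cabin 6 (new)  [load 11/30]
  18 → cabin 6  [load 29/30]
  14 → cabin 7 (new)  [load 14/30]
7 cabins opened.

7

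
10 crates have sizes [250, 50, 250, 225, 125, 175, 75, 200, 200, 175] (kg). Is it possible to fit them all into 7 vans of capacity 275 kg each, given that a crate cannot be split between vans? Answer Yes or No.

Total = 1725 kg; ⌈1725/275⌉ = 7.
The bound of 7 does not rule out 7, but exhaustive search shows no assignment into 7 vans of capacity 275 kg exists — the minimum is 8.

No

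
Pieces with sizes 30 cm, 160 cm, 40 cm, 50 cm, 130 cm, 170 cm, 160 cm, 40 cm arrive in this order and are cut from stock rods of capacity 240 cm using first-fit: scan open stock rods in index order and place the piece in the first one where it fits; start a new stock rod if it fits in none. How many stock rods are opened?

4

  30 → stock rod 1 (new)  [load 30/240]
  160 → stock rod 1  [load 190/240]
  40 → stock rod 1  [load 230/240]
  50 → stock rod 2 (new)  [load 50/240]
  130 → stock rod 2  [load 180/240]
  170 → stock rod 3 (new)  [load 170/240]
  160 → stock rod 4 (new)  [load 160/240]
  40 → stock rod 2  [load 220/240]
4 stock rods opened.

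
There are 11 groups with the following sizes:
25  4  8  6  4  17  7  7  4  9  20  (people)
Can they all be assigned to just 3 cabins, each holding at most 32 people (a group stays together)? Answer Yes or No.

No

Total = 111 people; ⌈111/32⌉ = 4.
At least 4 cabins are required, but only 3 are allowed.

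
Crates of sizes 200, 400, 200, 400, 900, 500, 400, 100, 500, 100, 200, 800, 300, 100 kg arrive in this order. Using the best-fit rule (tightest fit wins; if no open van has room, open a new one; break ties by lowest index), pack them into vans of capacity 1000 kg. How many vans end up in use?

6

  200 → van 1 (new)  [load 200/1000]
  400 → van 1  [load 600/1000]
  200 → van 1  [load 800/1000]
  400 → van 2 (new)  [load 400/1000]
  900 → van 3 (new)  [load 900/1000]
  500 → van 2  [load 900/1000]
  400 → van 4 (new)  [load 400/1000]
  100 → van 2  [load 1000/1000]
  500 → van 4  [load 900/1000]
  100 → van 3  [load 1000/1000]
  200 → van 1  [load 1000/1000]
  800 → van 5 (new)  [load 800/1000]
  300 → van 6 (new)  [load 300/1000]
  100 → van 4  [load 1000/1000]
6 vans opened.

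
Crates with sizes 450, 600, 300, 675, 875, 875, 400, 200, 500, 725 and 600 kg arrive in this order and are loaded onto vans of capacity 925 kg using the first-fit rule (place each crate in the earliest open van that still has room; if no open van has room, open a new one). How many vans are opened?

8

  450 → van 1 (new)  [load 450/925]
  600 → van 2 (new)  [load 600/925]
  300 → van 1  [load 750/925]
  675 → van 3 (new)  [load 675/925]
  875 → van 4 (new)  [load 875/925]
  875 → van 5 (new)  [load 875/925]
  400 → van 6 (new)  [load 400/925]
  200 → van 2  [load 800/925]
  500 → van 6  [load 900/925]
  725 → van 7 (new)  [load 725/925]
  600 → van 8 (new)  [load 600/925]
8 vans opened.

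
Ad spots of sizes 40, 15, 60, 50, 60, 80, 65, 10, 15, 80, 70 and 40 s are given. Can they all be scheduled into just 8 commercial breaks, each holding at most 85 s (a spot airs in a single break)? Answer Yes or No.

A valid assignment using 8 commercial breaks:
  break 1: 80 = 80
  break 2: 80 = 80
  break 3: 70 + 15 = 85
  break 4: 65 + 15 = 80
  break 5: 60 + 10 = 70
  break 6: 60 = 60
  break 7: 50 = 50
  break 8: 40 + 40 = 80
Every load is within 85 s, so 8 commercial breaks suffice.

Yes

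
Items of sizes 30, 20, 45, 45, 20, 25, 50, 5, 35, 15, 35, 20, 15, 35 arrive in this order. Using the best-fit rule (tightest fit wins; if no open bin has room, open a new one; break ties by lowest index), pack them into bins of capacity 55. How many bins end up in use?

8

  30 → bin 1 (new)  [load 30/55]
  20 → bin 1  [load 50/55]
  45 → bin 2 (new)  [load 45/55]
  45 → bin 3 (new)  [load 45/55]
  20 → bin 4 (new)  [load 20/55]
  25 → bin 4  [load 45/55]
  50 → bin 5 (new)  [load 50/55]
  5 → bin 1  [load 55/55]
  35 → bin 6 (new)  [load 35/55]
  15 → bin 6  [load 50/55]
  35 → bin 7 (new)  [load 35/55]
  20 → bin 7  [load 55/55]
  15 → bin 8 (new)  [load 15/55]
  35 → bin 8  [load 50/55]
8 bins opened.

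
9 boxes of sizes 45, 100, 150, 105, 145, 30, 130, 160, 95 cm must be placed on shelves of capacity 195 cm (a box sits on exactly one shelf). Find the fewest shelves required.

6

Total = 160 + 150 + 145 + 130 + 105 + 100 + 95 + 45 + 30 = 960 cm.
Lower bound: ⌈960/195⌉ = 5 shelves.
Also, 6 boxes each exceed 195/2 cm, and no two of those can share a shelf, so at least 6 shelves are needed.
A packing using 6 shelves:
  shelf 1: 160 + 30 = 190
  shelf 2: 150 + 45 = 195
  shelf 3: 145 = 145
  shelf 4: 130 = 130
  shelf 5: 105 = 105
  shelf 6: 100 + 95 = 195
This matches the lower bound, so 6 is optimal.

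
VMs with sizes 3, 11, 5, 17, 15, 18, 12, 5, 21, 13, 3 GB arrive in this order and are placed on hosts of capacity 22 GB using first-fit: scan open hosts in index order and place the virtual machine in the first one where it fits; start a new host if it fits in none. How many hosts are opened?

7

  3 → host 1 (new)  [load 3/22]
  11 → host 1  [load 14/22]
  5 → host 1  [load 19/22]
  17 → host 2 (new)  [load 17/22]
  15 → host 3 (new)  [load 15/22]
  18 → host 4 (new)  [load 18/22]
  12 → host 5 (new)  [load 12/22]
  5 → host 2  [load 22/22]
  21 → host 6 (new)  [load 21/22]
  13 → host 7 (new)  [load 13/22]
  3 → host 1  [load 22/22]
7 hosts opened.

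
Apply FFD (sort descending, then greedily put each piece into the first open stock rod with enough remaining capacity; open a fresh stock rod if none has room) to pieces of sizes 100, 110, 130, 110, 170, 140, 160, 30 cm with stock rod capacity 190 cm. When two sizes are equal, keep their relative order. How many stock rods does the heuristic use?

Sorted descending: 170, 160, 140, 130, 110, 110, 100, 30.
  170 → stock rod 1 (new)  [load 170/190]
  160 → stock rod 2 (new)  [load 160/190]
  140 → stock rod 3 (new)  [load 140/190]
  130 → stock rod 4 (new)  [load 130/190]
  110 → stock rod 5 (new)  [load 110/190]
  110 → stock rod 6 (new)  [load 110/190]
  100 → stock rod 7 (new)  [load 100/190]
  30 → stock rod 2  [load 190/190]
7 stock rods opened.

7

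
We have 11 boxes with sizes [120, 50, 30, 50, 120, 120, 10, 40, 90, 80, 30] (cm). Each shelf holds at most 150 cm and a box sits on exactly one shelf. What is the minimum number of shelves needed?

6

Total = 120 + 120 + 120 + 90 + 80 + 50 + 50 + 40 + 30 + 30 + 10 = 740 cm.
Lower bound: ⌈740/150⌉ = 5 shelves.
A packing using 6 shelves:
  shelf 1: 120 + 30 = 150
  shelf 2: 120 + 30 = 150
  shelf 3: 120 + 10 = 130
  shelf 4: 90 + 50 = 140
  shelf 5: 80 + 50 = 130
  shelf 6: 40 = 40
No arrangement into 5 shelves stays within capacity, so 6 is optimal.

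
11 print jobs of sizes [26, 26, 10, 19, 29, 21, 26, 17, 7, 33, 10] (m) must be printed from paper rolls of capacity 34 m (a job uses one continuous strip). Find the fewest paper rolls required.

8

Total = 33 + 29 + 26 + 26 + 26 + 21 + 19 + 17 + 10 + 10 + 7 = 224 m.
Lower bound: ⌈224/34⌉ = 7 paper rolls.
A packing using 8 paper rolls:
  roll 1: 33 = 33
  roll 2: 29 = 29
  roll 3: 26 + 7 = 33
  roll 4: 26 = 26
  roll 5: 26 = 26
  roll 6: 21 + 10 = 31
  roll 7: 19 + 10 = 29
  roll 8: 17 = 17
No arrangement into 7 paper rolls stays within capacity, so 8 is optimal.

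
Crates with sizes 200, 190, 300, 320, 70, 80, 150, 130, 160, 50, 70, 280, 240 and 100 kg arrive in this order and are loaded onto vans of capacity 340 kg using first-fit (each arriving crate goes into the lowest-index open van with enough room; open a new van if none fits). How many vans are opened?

  200 → van 1 (new)  [load 200/340]
  190 → van 2 (new)  [load 190/340]
  300 → van 3 (new)  [load 300/340]
  320 → van 4 (new)  [load 320/340]
  70 → van 1  [load 270/340]
  80 → van 2  [load 270/340]
  150 → van 5 (new)  [load 150/340]
  130 → van 5  [load 280/340]
  160 → van 6 (new)  [load 160/340]
  50 → van 1  [load 320/340]
  70 → van 2  [load 340/340]
  280 → van 7 (new)  [load 280/340]
  240 → van 8 (new)  [load 240/340]
  100 → van 6  [load 260/340]
8 vans opened.

8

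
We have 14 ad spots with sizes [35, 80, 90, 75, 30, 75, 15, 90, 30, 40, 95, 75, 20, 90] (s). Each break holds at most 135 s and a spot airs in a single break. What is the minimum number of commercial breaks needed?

Total = 95 + 90 + 90 + 90 + 80 + 75 + 75 + 75 + 40 + 35 + 30 + 30 + 20 + 15 = 840 s.
Lower bound: ⌈840/135⌉ = 7 commercial breaks.
Also, 8 ad spots each exceed 135/2 s, and no two of those can share a break, so at least 8 commercial breaks are needed.
A packing using 8 commercial breaks:
  break 1: 95 + 40 = 135
  break 2: 90 + 35 = 125
  break 3: 90 + 30 + 15 = 135
  break 4: 90 + 30 = 120
  break 5: 80 + 20 = 100
  break 6: 75 = 75
  break 7: 75 = 75
  break 8: 75 = 75
This matches the lower bound, so 8 is optimal.

8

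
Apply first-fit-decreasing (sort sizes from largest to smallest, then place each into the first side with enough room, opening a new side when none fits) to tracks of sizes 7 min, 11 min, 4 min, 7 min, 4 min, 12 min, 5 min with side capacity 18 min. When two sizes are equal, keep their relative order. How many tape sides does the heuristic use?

Sorted descending: 12, 11, 7, 7, 5, 4, 4.
  12 → side 1 (new)  [load 12/18]
  11 → side 2 (new)  [load 11/18]
  7 → side 2  [load 18/18]
  7 → side 3 (new)  [load 7/18]
  5 → side 1  [load 17/18]
  4 → side 3  [load 11/18]
  4 → side 3  [load 15/18]
3 tape sides opened.

3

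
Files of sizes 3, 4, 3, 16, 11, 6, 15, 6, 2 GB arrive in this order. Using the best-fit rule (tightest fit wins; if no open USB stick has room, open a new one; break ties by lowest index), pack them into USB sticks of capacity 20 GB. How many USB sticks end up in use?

  3 → USB stick 1 (new)  [load 3/20]
  4 → USB stick 1  [load 7/20]
  3 → USB stick 1  [load 10/20]
  16 → USB stick 2 (new)  [load 16/20]
  11 → USB stick 3 (new)  [load 11/20]
  6 → USB stick 3  [load 17/20]
  15 → USB stick 4 (new)  [load 15/20]
  6 → USB stick 1  [load 16/20]
  2 → USB stick 3  [load 19/20]
4 USB sticks opened.

4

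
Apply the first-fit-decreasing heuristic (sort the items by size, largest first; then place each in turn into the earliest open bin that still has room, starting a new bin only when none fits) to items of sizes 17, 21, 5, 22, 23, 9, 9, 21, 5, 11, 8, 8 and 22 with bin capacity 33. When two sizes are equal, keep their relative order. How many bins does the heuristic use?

6

Sorted descending: 23, 22, 22, 21, 21, 17, 11, 9, 9, 8, 8, 5, 5.
  23 → bin 1 (new)  [load 23/33]
  22 → bin 2 (new)  [load 22/33]
  22 → bin 3 (new)  [load 22/33]
  21 → bin 4 (new)  [load 21/33]
  21 → bin 5 (new)  [load 21/33]
  17 → bin 6 (new)  [load 17/33]
  11 → bin 2  [load 33/33]
  9 → bin 1  [load 32/33]
  9 → bin 3  [load 31/33]
  8 → bin 4  [load 29/33]
  8 → bin 5  [load 29/33]
  5 → bin 6  [load 22/33]
  5 → bin 6  [load 27/33]
6 bins opened.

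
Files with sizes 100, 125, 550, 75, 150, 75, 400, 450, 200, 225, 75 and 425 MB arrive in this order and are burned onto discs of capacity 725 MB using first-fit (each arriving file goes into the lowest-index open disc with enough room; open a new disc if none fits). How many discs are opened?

  100 → disc 1 (new)  [load 100/725]
  125 → disc 1  [load 225/725]
  550 → disc 2 (new)  [load 550/725]
  75 → disc 1  [load 300/725]
  150 → disc 1  [load 450/725]
  75 → disc 1  [load 525/725]
  400 → disc 3 (new)  [load 400/725]
  450 → disc 4 (new)  [load 450/725]
  200 → disc 1  [load 725/725]
  225 → disc 3  [load 625/725]
  75 → disc 2  [load 625/725]
  425 → disc 5 (new)  [load 425/725]
5 discs opened.

5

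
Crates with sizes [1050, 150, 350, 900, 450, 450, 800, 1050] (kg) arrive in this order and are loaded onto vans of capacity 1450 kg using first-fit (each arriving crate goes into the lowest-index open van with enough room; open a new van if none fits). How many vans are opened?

  1050 → van 1 (new)  [load 1050/1450]
  150 → van 1  [load 1200/1450]
  350 → van 2 (new)  [load 350/1450]
  900 → van 2  [load 1250/1450]
  450 → van 3 (new)  [load 450/1450]
  450 → van 3  [load 900/1450]
  800 → van 4 (new)  [load 800/1450]
  1050 → van 5 (new)  [load 1050/1450]
5 vans opened.

5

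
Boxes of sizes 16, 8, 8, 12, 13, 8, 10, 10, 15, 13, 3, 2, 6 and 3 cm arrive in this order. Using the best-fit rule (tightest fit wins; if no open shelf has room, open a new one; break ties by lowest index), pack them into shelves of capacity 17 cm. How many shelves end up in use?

  16 → shelf 1 (new)  [load 16/17]
  8 → shelf 2 (new)  [load 8/17]
  8 → shelf 2  [load 16/17]
  12 → shelf 3 (new)  [load 12/17]
  13 → shelf 4 (new)  [load 13/17]
  8 → shelf 5 (new)  [load 8/17]
  10 → shelf 6 (new)  [load 10/17]
  10 → shelf 7 (new)  [load 10/17]
  15 → shelf 8 (new)  [load 15/17]
  13 → shelf 9 (new)  [load 13/17]
  3 → shelf 4  [load 16/17]
  2 → shelf 8  [load 17/17]
  6 → shelf 6  [load 16/17]
  3 → shelf 9  [load 16/17]
9 shelves opened.

9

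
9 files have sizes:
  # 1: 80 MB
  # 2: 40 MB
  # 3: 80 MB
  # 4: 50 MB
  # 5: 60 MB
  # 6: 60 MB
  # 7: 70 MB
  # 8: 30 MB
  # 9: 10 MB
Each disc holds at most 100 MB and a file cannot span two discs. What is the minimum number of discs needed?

6

Total = 80 + 80 + 70 + 60 + 60 + 50 + 40 + 30 + 10 = 480 MB.
Lower bound: ⌈480/100⌉ = 5 discs.
A packing using 6 discs:
  disc 1: 80 + 10 = 90
  disc 2: 80 = 80
  disc 3: 70 + 30 = 100
  disc 4: 60 + 40 = 100
  disc 5: 60 = 60
  disc 6: 50 = 50
No arrangement into 5 discs stays within capacity, so 6 is optimal.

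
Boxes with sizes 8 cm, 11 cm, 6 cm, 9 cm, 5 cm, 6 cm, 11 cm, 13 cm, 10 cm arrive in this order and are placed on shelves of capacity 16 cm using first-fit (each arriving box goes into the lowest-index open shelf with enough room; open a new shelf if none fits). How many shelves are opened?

  8 → shelf 1 (new)  [load 8/16]
  11 → shelf 2 (new)  [load 11/16]
  6 → shelf 1  [load 14/16]
  9 → shelf 3 (new)  [load 9/16]
  5 → shelf 2  [load 16/16]
  6 → shelf 3  [load 15/16]
  11 → shelf 4 (new)  [load 11/16]
  13 → shelf 5 (new)  [load 13/16]
  10 → shelf 6 (new)  [load 10/16]
6 shelves opened.

6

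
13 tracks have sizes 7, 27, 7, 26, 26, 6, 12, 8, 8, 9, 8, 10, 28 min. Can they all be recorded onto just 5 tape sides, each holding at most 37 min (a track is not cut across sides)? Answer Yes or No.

Total = 182 min; ⌈182/37⌉ = 5.
The bound of 5 does not rule out 5, but exhaustive search shows no assignment into 5 tape sides of capacity 37 min exists — the minimum is 6.

No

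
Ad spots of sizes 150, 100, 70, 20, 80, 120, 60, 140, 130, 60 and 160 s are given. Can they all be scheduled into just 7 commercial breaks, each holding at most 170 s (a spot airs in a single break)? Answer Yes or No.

Total = 1090 s; ⌈1090/170⌉ = 7.
The bound of 7 does not rule out 7, but exhaustive search shows no assignment into 7 commercial breaks of capacity 170 s exists — the minimum is 8.

No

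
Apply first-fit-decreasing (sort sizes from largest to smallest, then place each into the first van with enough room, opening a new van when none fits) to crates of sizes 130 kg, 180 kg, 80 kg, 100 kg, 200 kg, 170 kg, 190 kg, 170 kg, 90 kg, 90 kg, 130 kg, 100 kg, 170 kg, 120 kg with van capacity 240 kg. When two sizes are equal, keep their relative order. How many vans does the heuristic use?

Sorted descending: 200, 190, 180, 170, 170, 170, 130, 130, 120, 100, 100, 90, 90, 80.
  200 → van 1 (new)  [load 200/240]
  190 → van 2 (new)  [load 190/240]
  180 → van 3 (new)  [load 180/240]
  170 → van 4 (new)  [load 170/240]
  170 → van 5 (new)  [load 170/240]
  170 → van 6 (new)  [load 170/240]
  130 → van 7 (new)  [load 130/240]
  130 → van 8 (new)  [load 130/240]
  120 → van 9 (new)  [load 120/240]
  100 → van 7  [load 230/240]
  100 → van 8  [load 230/240]
  90 → van 9  [load 210/240]
  90 → van 10 (new)  [load 90/240]
  80 → van 10  [load 170/240]
10 vans opened.

10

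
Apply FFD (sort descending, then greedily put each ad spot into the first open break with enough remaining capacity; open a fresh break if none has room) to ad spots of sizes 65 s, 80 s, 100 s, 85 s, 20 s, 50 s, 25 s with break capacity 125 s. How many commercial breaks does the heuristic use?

Sorted descending: 100, 85, 80, 65, 50, 25, 20.
  100 → break 1 (new)  [load 100/125]
  85 → break 2 (new)  [load 85/125]
  80 → break 3 (new)  [load 80/125]
  65 → break 4 (new)  [load 65/125]
  50 → break 4  [load 115/125]
  25 → break 1  [load 125/125]
  20 → break 2  [load 105/125]
4 commercial breaks opened.

4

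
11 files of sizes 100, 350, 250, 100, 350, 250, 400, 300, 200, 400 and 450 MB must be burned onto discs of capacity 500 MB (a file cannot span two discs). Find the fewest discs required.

Total = 450 + 400 + 400 + 350 + 350 + 300 + 250 + 250 + 200 + 100 + 100 = 3150 MB.
Lower bound: ⌈3150/500⌉ = 7 discs.
A packing using 7 discs:
  disc 1: 450 = 450
  disc 2: 400 + 100 = 500
  disc 3: 400 + 100 = 500
  disc 4: 350 = 350
  disc 5: 350 = 350
  disc 6: 300 + 200 = 500
  disc 7: 250 + 250 = 500
This matches the lower bound, so 7 is optimal.

7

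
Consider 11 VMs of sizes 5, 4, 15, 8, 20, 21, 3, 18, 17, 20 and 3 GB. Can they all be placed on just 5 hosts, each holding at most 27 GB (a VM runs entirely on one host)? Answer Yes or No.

No

Total = 134 GB; ⌈134/27⌉ = 5.
6 VMs each exceed half the capacity and cannot share a host, forcing at least 6 hosts.
At least 6 hosts are required, but only 5 are allowed.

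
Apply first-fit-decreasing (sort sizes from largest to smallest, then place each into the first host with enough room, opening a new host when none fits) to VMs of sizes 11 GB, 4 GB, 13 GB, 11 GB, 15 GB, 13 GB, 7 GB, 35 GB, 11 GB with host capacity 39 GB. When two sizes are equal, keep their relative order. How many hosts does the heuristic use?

4

Sorted descending: 35, 15, 13, 13, 11, 11, 11, 7, 4.
  35 → host 1 (new)  [load 35/39]
  15 → host 2 (new)  [load 15/39]
  13 → host 2  [load 28/39]
  13 → host 3 (new)  [load 13/39]
  11 → host 2  [load 39/39]
  11 → host 3  [load 24/39]
  11 → host 3  [load 35/39]
  7 → host 4 (new)  [load 7/39]
  4 → host 1  [load 39/39]
4 hosts opened.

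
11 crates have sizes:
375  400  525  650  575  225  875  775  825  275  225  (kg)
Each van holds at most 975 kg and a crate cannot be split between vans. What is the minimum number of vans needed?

7

Total = 875 + 825 + 775 + 650 + 575 + 525 + 400 + 375 + 275 + 225 + 225 = 5725 kg.
Lower bound: ⌈5725/975⌉ = 6 vans.
A packing using 7 vans:
  van 1: 875 = 875
  van 2: 825 = 825
  van 3: 775 = 775
  van 4: 650 + 275 = 925
  van 5: 575 + 400 = 975
  van 6: 525 + 375 = 900
  van 7: 225 + 225 = 450
No arrangement into 6 vans stays within capacity, so 7 is optimal.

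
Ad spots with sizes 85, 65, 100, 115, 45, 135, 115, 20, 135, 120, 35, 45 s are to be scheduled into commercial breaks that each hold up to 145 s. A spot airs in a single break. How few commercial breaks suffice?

Total = 135 + 135 + 120 + 115 + 115 + 100 + 85 + 65 + 45 + 45 + 35 + 20 = 1015 s.
Lower bound: ⌈1015/145⌉ = 7 commercial breaks.
A packing using 8 commercial breaks:
  break 1: 135 = 135
  break 2: 135 = 135
  break 3: 120 + 20 = 140
  break 4: 115 = 115
  break 5: 115 = 115
  break 6: 100 + 45 = 145
  break 7: 85 + 45 = 130
  break 8: 65 + 35 = 100
No arrangement into 7 commercial breaks stays within capacity, so 8 is optimal.

8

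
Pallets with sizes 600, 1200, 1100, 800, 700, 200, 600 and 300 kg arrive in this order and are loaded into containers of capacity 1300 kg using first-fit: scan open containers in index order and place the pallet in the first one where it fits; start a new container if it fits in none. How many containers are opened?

5

  600 → container 1 (new)  [load 600/1300]
  1200 → container 2 (new)  [load 1200/1300]
  1100 → container 3 (new)  [load 1100/1300]
  800 → container 4 (new)  [load 800/1300]
  700 → container 1  [load 1300/1300]
  200 → container 3  [load 1300/1300]
  600 → container 5 (new)  [load 600/1300]
  300 → container 4  [load 1100/1300]
5 containers opened.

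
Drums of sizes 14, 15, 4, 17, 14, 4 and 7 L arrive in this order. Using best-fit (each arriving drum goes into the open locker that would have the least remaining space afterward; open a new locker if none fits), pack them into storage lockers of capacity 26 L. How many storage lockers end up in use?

  14 → locker 1 (new)  [load 14/26]
  15 → locker 2 (new)  [load 15/26]
  4 → locker 2  [load 19/26]
  17 → locker 3 (new)  [load 17/26]
  14 → locker 4 (new)  [load 14/26]
  4 → locker 2  [load 23/26]
  7 → locker 3  [load 24/26]
4 storage lockers opened.

4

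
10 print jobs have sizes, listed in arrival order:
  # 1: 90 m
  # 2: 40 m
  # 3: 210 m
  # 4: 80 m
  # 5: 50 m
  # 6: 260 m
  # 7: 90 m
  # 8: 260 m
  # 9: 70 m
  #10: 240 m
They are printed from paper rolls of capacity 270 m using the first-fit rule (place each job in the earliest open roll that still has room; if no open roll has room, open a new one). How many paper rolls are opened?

6

  90 → roll 1 (new)  [load 90/270]
  40 → roll 1  [load 130/270]
  210 → roll 2 (new)  [load 210/270]
  80 → roll 1  [load 210/270]
  50 → roll 1  [load 260/270]
  260 → roll 3 (new)  [load 260/270]
  90 → roll 4 (new)  [load 90/270]
  260 → roll 5 (new)  [load 260/270]
  70 → roll 4  [load 160/270]
  240 → roll 6 (new)  [load 240/270]
6 paper rolls opened.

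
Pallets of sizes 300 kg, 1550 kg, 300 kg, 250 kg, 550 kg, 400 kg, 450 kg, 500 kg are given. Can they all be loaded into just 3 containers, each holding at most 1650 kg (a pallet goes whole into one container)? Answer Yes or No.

A valid assignment using 3 containers:
  container 1: 1550 = 1550
  container 2: 550 + 500 + 450 = 1500
  container 3: 400 + 300 + 300 + 250 = 1250
Every load is within 1650 kg, so 3 containers suffice.

Yes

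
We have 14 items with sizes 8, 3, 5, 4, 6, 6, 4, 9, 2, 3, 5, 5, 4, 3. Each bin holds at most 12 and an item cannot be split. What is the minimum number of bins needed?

6

Total = 9 + 8 + 6 + 6 + 5 + 5 + 5 + 4 + 4 + 4 + 3 + 3 + 3 + 2 = 67.
Lower bound: ⌈67/12⌉ = 6 bins.
A packing using 6 bins:
  bin 1: 9 + 3 = 12
  bin 2: 8 + 4 = 12
  bin 3: 6 + 6 = 12
  bin 4: 5 + 5 + 2 = 12
  bin 5: 5 + 4 + 3 = 12
  bin 6: 4 + 3 = 7
This matches the lower bound, so 6 is optimal.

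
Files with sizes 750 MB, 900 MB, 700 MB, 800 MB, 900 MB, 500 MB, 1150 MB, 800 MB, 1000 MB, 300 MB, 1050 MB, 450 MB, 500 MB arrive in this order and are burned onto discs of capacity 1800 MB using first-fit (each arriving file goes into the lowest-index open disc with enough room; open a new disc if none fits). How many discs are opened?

6

  750 → disc 1 (new)  [load 750/1800]
  900 → disc 1  [load 1650/1800]
  700 → disc 2 (new)  [load 700/1800]
  800 → disc 2  [load 1500/1800]
  900 → disc 3 (new)  [load 900/1800]
  500 → disc 3  [load 1400/1800]
  1150 → disc 4 (new)  [load 1150/1800]
  800 → disc 5 (new)  [load 800/1800]
  1000 → disc 5  [load 1800/1800]
  300 → disc 2  [load 1800/1800]
  1050 → disc 6 (new)  [load 1050/1800]
  450 → disc 4  [load 1600/1800]
  500 → disc 6  [load 1550/1800]
6 discs opened.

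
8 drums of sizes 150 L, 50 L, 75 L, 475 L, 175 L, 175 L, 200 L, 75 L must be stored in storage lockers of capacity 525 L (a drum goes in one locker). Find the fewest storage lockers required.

Total = 475 + 200 + 175 + 175 + 150 + 75 + 75 + 50 = 1375 L.
Lower bound: ⌈1375/525⌉ = 3 storage lockers.
A packing using 3 storage lockers:
  locker 1: 475 + 50 = 525
  locker 2: 200 + 175 + 150 = 525
  locker 3: 175 + 75 + 75 = 325
This matches the lower bound, so 3 is optimal.

3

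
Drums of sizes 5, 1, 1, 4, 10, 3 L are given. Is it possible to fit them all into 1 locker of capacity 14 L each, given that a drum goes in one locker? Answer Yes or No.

No

Total = 24 L; ⌈24/14⌉ = 2.
At least 2 storage lockers are required, but only 1 is allowed.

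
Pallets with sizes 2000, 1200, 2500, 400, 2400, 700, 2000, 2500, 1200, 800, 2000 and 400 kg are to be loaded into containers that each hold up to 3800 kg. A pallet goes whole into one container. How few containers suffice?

Total = 2500 + 2500 + 2400 + 2000 + 2000 + 2000 + 1200 + 1200 + 800 + 700 + 400 + 400 = 18100 kg.
Lower bound: ⌈18100/3800⌉ = 5 containers.
Also, 6 pallets each exceed 1900 kg, and no two of those can share a container, so at least 6 containers are needed.
A packing using 6 containers:
  container 1: 2500 + 1200 = 3700
  container 2: 2500 + 1200 = 3700
  container 3: 2400 + 800 + 400 = 3600
  container 4: 2000 + 700 + 400 = 3100
  container 5: 2000 = 2000
  container 6: 2000 = 2000
This matches the lower bound, so 6 is optimal.

6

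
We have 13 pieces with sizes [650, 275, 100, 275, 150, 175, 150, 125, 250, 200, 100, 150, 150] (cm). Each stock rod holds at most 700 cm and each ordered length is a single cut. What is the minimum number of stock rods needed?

Total = 650 + 275 + 275 + 250 + 200 + 175 + 150 + 150 + 150 + 150 + 125 + 100 + 100 = 2750 cm.
Lower bound: ⌈2750/700⌉ = 4 stock rods.
A packing using 4 stock rods:
  stock rod 1: 650 = 650
  stock rod 2: 275 + 275 + 150 = 700
  stock rod 3: 250 + 200 + 150 + 100 = 700
  stock rod 4: 175 + 150 + 150 + 125 + 100 = 700
This matches the lower bound, so 4 is optimal.

4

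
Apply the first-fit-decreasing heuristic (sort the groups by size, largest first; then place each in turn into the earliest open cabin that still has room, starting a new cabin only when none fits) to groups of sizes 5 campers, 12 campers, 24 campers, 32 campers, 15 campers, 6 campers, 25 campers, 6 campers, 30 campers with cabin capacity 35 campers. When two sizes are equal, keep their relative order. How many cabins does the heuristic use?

Sorted descending: 32, 30, 25, 24, 15, 12, 6, 6, 5.
  32 → cabin 1 (new)  [load 32/35]
  30 → cabin 2 (new)  [load 30/35]
  25 → cabin 3 (new)  [load 25/35]
  24 → cabin 4 (new)  [load 24/35]
  15 → cabin 5 (new)  [load 15/35]
  12 → cabin 5  [load 27/35]
  6 → cabin 3  [load 31/35]
  6 → cabin 4  [load 30/35]
  5 → cabin 2  [load 35/35]
5 cabins opened.

5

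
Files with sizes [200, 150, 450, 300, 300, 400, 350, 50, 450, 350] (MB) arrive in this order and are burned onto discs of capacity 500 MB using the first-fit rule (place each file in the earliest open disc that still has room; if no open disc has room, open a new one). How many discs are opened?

  200 → disc 1 (new)  [load 200/500]
  150 → disc 1  [load 350/500]
  450 → disc 2 (new)  [load 450/500]
  300 → disc 3 (new)  [load 300/500]
  300 → disc 4 (new)  [load 300/500]
  400 → disc 5 (new)  [load 400/500]
  350 → disc 6 (new)  [load 350/500]
  50 → disc 1  [load 400/500]
  450 → disc 7 (new)  [load 450/500]
  350 → disc 8 (new)  [load 350/500]
8 discs opened.

8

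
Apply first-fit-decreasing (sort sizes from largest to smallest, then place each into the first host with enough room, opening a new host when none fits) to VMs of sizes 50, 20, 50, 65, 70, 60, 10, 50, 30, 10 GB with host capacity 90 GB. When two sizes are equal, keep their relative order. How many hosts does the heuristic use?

Sorted descending: 70, 65, 60, 50, 50, 50, 30, 20, 10, 10.
  70 → host 1 (new)  [load 70/90]
  65 → host 2 (new)  [load 65/90]
  60 → host 3 (new)  [load 60/90]
  50 → host 4 (new)  [load 50/90]
  50 → host 5 (new)  [load 50/90]
  50 → host 6 (new)  [load 50/90]
  30 → host 3  [load 90/90]
  20 → host 1  [load 90/90]
  10 → host 2  [load 75/90]
  10 → host 2  [load 85/90]
6 hosts opened.

6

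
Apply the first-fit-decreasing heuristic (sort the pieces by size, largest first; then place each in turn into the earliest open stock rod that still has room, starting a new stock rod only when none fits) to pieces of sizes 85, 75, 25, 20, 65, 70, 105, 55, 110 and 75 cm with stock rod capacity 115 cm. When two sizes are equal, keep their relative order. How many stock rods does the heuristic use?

Sorted descending: 110, 105, 85, 75, 75, 70, 65, 55, 25, 20.
  110 → stock rod 1 (new)  [load 110/115]
  105 → stock rod 2 (new)  [load 105/115]
  85 → stock rod 3 (new)  [load 85/115]
  75 → stock rod 4 (new)  [load 75/115]
  75 → stock rod 5 (new)  [load 75/115]
  70 → stock rod 6 (new)  [load 70/115]
  65 → stock rod 7 (new)  [load 65/115]
  55 → stock rod 8 (new)  [load 55/115]
  25 → stock rod 3  [load 110/115]
  20 → stock rod 4  [load 95/115]
8 stock rods opened.

8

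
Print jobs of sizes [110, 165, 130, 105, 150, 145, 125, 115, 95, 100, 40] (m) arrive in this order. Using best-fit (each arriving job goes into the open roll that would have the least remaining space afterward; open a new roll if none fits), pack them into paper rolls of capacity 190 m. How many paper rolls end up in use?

  110 → roll 1 (new)  [load 110/190]
  165 → roll 2 (new)  [load 165/190]
  130 → roll 3 (new)  [load 130/190]
  105 → roll 4 (new)  [load 105/190]
  150 → roll 5 (new)  [load 150/190]
  145 → roll 6 (new)  [load 145/190]
  125 → roll 7 (new)  [load 125/190]
  115 → roll 8 (new)  [load 115/190]
  95 → roll 9 (new)  [load 95/190]
  100 → roll 10 (new)  [load 100/190]
  40 → roll 5  [load 190/190]
10 paper rolls opened.

10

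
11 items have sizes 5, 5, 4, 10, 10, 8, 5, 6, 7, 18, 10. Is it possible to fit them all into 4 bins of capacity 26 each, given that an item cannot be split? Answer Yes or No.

A valid assignment using 4 bins:
  bin 1: 18 + 8 = 26
  bin 2: 10 + 10 + 6 = 26
  bin 3: 10 + 7 + 5 + 4 = 26
  bin 4: 5 + 5 = 10
Every load is within 26, so 4 bins suffice.

Yes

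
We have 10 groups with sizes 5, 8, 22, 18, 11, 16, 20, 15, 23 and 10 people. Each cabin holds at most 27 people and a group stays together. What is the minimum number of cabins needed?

Total = 23 + 22 + 20 + 18 + 16 + 15 + 11 + 10 + 8 + 5 = 148 people.
Lower bound: ⌈148/27⌉ = 6 cabins.
A packing using 6 cabins:
  cabin 1: 23 = 23
  cabin 2: 22 + 5 = 27
  cabin 3: 20 = 20
  cabin 4: 18 + 8 = 26
  cabin 5: 16 + 11 = 27
  cabin 6: 15 + 10 = 25
This matches the lower bound, so 6 is optimal.

6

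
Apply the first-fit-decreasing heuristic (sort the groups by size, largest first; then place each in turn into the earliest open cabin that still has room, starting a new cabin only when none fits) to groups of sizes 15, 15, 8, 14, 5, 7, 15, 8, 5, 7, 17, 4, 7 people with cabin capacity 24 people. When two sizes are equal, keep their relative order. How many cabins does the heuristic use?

6

Sorted descending: 17, 15, 15, 15, 14, 8, 8, 7, 7, 7, 5, 5, 4.
  17 → cabin 1 (new)  [load 17/24]
  15 → cabin 2 (new)  [load 15/24]
  15 → cabin 3 (new)  [load 15/24]
  15 → cabin 4 (new)  [load 15/24]
  14 → cabin 5 (new)  [load 14/24]
  8 → cabin 2  [load 23/24]
  8 → cabin 3  [load 23/24]
  7 → cabin 1  [load 24/24]
  7 → cabin 4  [load 22/24]
  7 → cabin 5  [load 21/24]
  5 → cabin 6 (new)  [load 5/24]
  5 → cabin 6  [load 10/24]
  4 → cabin 6  [load 14/24]
6 cabins opened.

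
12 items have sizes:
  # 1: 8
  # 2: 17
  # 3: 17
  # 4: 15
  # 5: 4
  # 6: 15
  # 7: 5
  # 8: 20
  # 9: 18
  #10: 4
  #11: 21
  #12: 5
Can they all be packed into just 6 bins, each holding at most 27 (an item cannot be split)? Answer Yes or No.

No

Total = 149; ⌈149/27⌉ = 6.
7 items each exceed half the capacity and cannot share a bin, forcing at least 7 bins.
At least 7 bins are required, but only 6 are allowed.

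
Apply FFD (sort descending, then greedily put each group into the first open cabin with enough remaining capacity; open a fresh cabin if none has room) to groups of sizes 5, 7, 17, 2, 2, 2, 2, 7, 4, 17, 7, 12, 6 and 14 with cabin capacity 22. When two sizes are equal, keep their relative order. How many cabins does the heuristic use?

Sorted descending: 17, 17, 14, 12, 7, 7, 7, 6, 5, 4, 2, 2, 2, 2.
  17 → cabin 1 (new)  [load 17/22]
  17 → cabin 2 (new)  [load 17/22]
  14 → cabin 3 (new)  [load 14/22]
  12 → cabin 4 (new)  [load 12/22]
  7 → cabin 3  [load 21/22]
  7 → cabin 4  [load 19/22]
  7 → cabin 5 (new)  [load 7/22]
  6 → cabin 5  [load 13/22]
  5 → cabin 1  [load 22/22]
  4 → cabin 2  [load 21/22]
  2 → cabin 4  [load 21/22]
  2 → cabin 5  [load 15/22]
  2 → cabin 5  [load 17/22]
  2 → cabin 5  [load 19/22]
5 cabins opened.

5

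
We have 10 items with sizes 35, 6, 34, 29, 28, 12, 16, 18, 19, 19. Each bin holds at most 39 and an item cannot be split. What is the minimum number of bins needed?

7

Total = 35 + 34 + 29 + 28 + 19 + 19 + 18 + 16 + 12 + 6 = 216.
Lower bound: ⌈216/39⌉ = 6 bins.
A packing using 7 bins:
  bin 1: 35 = 35
  bin 2: 34 = 34
  bin 3: 29 + 6 = 35
  bin 4: 28 = 28
  bin 5: 19 + 19 = 38
  bin 6: 18 + 16 = 34
  bin 7: 12 = 12
No arrangement into 6 bins stays within capacity, so 7 is optimal.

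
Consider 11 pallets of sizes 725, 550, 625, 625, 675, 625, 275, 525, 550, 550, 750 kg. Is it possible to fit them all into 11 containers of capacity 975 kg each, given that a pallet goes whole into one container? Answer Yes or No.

Yes

A valid assignment using 10 containers:
  container 1: 750 = 750
  container 2: 725 = 725
  container 3: 675 + 275 = 950
  container 4: 625 = 625
  container 5: 625 = 625
  container 6: 625 = 625
  container 7: 550 = 550
  container 8: 550 = 550
  container 9: 550 = 550
  container 10: 525 = 525
That uses only 10 ≤ 11, so 11 containers are enough.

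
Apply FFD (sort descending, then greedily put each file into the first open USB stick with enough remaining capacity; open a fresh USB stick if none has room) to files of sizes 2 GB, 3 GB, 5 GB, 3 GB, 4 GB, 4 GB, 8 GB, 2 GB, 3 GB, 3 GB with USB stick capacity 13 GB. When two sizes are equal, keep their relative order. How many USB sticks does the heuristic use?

Sorted descending: 8, 5, 4, 4, 3, 3, 3, 3, 2, 2.
  8 → USB stick 1 (new)  [load 8/13]
  5 → USB stick 1  [load 13/13]
  4 → USB stick 2 (new)  [load 4/13]
  4 → USB stick 2  [load 8/13]
  3 → USB stick 2  [load 11/13]
  3 → USB stick 3 (new)  [load 3/13]
  3 → USB stick 3  [load 6/13]
  3 → USB stick 3  [load 9/13]
  2 → USB stick 2  [load 13/13]
  2 → USB stick 3  [load 11/13]
3 USB sticks opened.

3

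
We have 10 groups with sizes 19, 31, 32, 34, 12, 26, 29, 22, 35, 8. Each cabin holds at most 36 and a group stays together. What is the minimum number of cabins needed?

Total = 35 + 34 + 32 + 31 + 29 + 26 + 22 + 19 + 12 + 8 = 248.
Lower bound: ⌈248/36⌉ = 7 cabins.
Also, 8 groups each exceed 18, and no two of those can share a cabin, so at least 8 cabins are needed.
A packing using 8 cabins:
  cabin 1: 35 = 35
  cabin 2: 34 = 34
  cabin 3: 32 = 32
  cabin 4: 31 = 31
  cabin 5: 29 = 29
  cabin 6: 26 + 8 = 34
  cabin 7: 22 + 12 = 34
  cabin 8: 19 = 19
This matches the lower bound, so 8 is optimal.

8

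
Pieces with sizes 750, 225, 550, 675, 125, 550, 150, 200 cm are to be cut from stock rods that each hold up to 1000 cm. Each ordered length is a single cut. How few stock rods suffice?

Total = 750 + 675 + 550 + 550 + 225 + 200 + 150 + 125 = 3225 cm.
Lower bound: ⌈3225/1000⌉ = 4 stock rods.
A packing using 4 stock rods:
  stock rod 1: 750 + 225 = 975
  stock rod 2: 675 + 200 + 125 = 1000
  stock rod 3: 550 + 150 = 700
  stock rod 4: 550 = 550
This matches the lower bound, so 4 is optimal.

4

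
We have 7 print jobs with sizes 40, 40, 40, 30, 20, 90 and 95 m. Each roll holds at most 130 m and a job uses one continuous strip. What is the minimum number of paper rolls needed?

3

Total = 95 + 90 + 40 + 40 + 40 + 30 + 20 = 355 m.
Lower bound: ⌈355/130⌉ = 3 paper rolls.
A packing using 3 paper rolls:
  roll 1: 95 + 30 = 125
  roll 2: 90 + 40 = 130
  roll 3: 40 + 40 + 20 = 100
This matches the lower bound, so 3 is optimal.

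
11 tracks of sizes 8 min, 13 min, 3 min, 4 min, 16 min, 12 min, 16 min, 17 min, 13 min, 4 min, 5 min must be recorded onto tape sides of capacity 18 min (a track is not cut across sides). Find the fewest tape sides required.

Total = 17 + 16 + 16 + 13 + 13 + 12 + 8 + 5 + 4 + 4 + 3 = 111 min.
Lower bound: ⌈111/18⌉ = 7 tape sides.
A packing using 7 tape sides:
  side 1: 17 = 17
  side 2: 16 = 16
  side 3: 16 = 16
  side 4: 13 + 5 = 18
  side 5: 13 + 4 = 17
  side 6: 12 + 4 = 16
  side 7: 8 + 3 = 11
This matches the lower bound, so 7 is optimal.

7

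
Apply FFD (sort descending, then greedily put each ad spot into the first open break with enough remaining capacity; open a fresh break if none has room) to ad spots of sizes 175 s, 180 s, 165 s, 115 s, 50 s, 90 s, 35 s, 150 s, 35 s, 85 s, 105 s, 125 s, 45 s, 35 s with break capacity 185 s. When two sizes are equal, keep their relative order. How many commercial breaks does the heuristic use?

8

Sorted descending: 180, 175, 165, 150, 125, 115, 105, 90, 85, 50, 45, 35, 35, 35.
  180 → break 1 (new)  [load 180/185]
  175 → break 2 (new)  [load 175/185]
  165 → break 3 (new)  [load 165/185]
  150 → break 4 (new)  [load 150/185]
  125 → break 5 (new)  [load 125/185]
  115 → break 6 (new)  [load 115/185]
  105 → break 7 (new)  [load 105/185]
  90 → break 8 (new)  [load 90/185]
  85 → break 8  [load 175/185]
  50 → break 5  [load 175/185]
  45 → break 6  [load 160/185]
  35 → break 4  [load 185/185]
  35 → break 7  [load 140/185]
  35 → break 7  [load 175/185]
8 commercial breaks opened.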